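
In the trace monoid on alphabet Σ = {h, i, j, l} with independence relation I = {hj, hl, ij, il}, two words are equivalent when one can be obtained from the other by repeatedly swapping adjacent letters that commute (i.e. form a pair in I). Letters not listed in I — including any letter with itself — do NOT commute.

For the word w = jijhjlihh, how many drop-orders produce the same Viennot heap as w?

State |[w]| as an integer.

126

drop 0:j onto floor
drop 1:i onto floor
drop 2:j onto {0:j}
drop 3:h onto {1:i}
drop 4:j onto {2:j}
drop 5:l onto {4:j}
drop 6:i onto {3:h}
drop 7:h onto {6:i}
drop 8:h onto {7:h}
ground layer = {0:j, 1:i}
drop-orders for the pieces not yet dropped (sum over which currently-grounded one goes next):
  1 to go: {5} 1  {8} 1
  2 to go: {4,5} 1  {5,8} 2  {7,8} 1
  3 to go: {2,4,5} 1  {4,5,8} 3  {5,7,8} 3  {6,7,8} 1
  4 to go: {0,2,4,5} 1  {2,4,5,8} 4  {3,6,7,8} 1  {4,5,7,8} 6  {5,6,7,8} 4
  5 to go: {0,2,4,5,8} 5  {1,3,6,7,8} 1  {2,4,5,7,8} 10  {3,5,6,7,8} 5  {4,5,6,7,8} 10
  6 to go: {0,2,4,5,7,8} 15  {1,3,5,6,7,8} 6  {2,4,5,6,7,8} 20  {3,4,5,6,7,8} 15
  7 to go: {0,2,4,5,6,7,8} 35  {1,3,4,5,6,7,8} 21  {2,3,4,5,6,7,8} 35
  if 0:j drops first: 56 orders
  if 1:i drops first: 70 orders
heap linearizations: 126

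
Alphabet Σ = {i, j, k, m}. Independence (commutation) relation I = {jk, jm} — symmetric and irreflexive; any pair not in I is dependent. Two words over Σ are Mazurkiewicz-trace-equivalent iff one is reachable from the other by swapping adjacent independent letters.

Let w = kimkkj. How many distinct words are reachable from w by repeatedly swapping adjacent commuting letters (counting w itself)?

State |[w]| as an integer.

4

drop 0:k onto floor
drop 1:i onto {0:k}
drop 2:m onto {1:i}
drop 3:k onto {2:m}
drop 4:k onto {3:k}
drop 5:j onto {1:i}
ground layer = {0:k}
drop-orders for the pieces not yet dropped (sum over which currently-grounded one goes next):
  1 to go: {4} 1  {5} 1
  2 to go: {3,4} 1  {4,5} 2
  3 to go: {2,3,4} 1  {3,4,5} 3
  4 to go: {2,3,4,5} 4
  if 0:k drops first: 4 orders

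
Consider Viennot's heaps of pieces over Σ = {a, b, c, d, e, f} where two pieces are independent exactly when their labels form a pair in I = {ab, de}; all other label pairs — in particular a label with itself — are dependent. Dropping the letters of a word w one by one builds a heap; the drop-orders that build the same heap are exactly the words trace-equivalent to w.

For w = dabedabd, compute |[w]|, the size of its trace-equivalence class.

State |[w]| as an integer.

drop 0:d onto floor
drop 1:a onto {0:d}
drop 2:b onto {0:d}
drop 3:e onto {1:a, 2:b}
drop 4:d onto {1:a, 2:b}
drop 5:a onto {3:e, 4:d}
drop 6:b onto {3:e, 4:d}
drop 7:d onto {5:a, 6:b}
ground layer = {0:d}
drop-orders for the pieces not yet dropped (sum over which currently-grounded one goes next):
  1 to go: {7} 1
  2 to go: {5,7} 1  {6,7} 1
  3 to go: {5,6,7} 2
  4 to go: {3,5,6,7} 2  {4,5,6,7} 2
  5 to go: {3,4,5,6,7} 4
  6 to go: {1,3,4,5,6,7} 4  {2,3,4,5,6,7} 4
  if 0:d drops first: 8 orders

8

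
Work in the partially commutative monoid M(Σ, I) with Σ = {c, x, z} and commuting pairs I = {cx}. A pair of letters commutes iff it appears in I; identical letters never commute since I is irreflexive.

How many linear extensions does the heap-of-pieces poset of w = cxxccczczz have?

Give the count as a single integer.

0(c) covers ∅
1(x) covers ∅
2(x) covers 1:x
3(c) covers 0:c
4(c) covers 3:c
5(c) covers 4:c
6(z) covers 2:x, 5:c
7(c) covers 6:z
8(z) covers 7:c
9(z) covers 8:z
floor of heap: 0:c, 1:x
completions by unplaced set U, small U first (add the entries for U minus each lowest piece of U):
  |U|=1: {9}:1
  |U|=2: {8,9}:1
  |U|=3: {7,8,9}:1
  |U|=4: {6,7,8,9}:1
  |U|=5: {2,6,7,8,9}:1  {5,6,7,8,9}:1
  |U|=6: {1,2,6,7,8,9}:1  {2,5,6,7,8,9}:2  {4,5,6,7,8,9}:1
  |U|=7: {1,2,5,6,7,8,9}:3  {2,4,5,6,7,8,9}:3  {3,4,5,6,7,8,9}:1
  |U|=8: {0,3,4,5,6,7,8,9}:1  {1,2,4,5,6,7,8,9}:6  {2,3,4,5,6,7,8,9}:4
  start at 0(c): 10
  start at 1(x): 5
sum over floor = 15

15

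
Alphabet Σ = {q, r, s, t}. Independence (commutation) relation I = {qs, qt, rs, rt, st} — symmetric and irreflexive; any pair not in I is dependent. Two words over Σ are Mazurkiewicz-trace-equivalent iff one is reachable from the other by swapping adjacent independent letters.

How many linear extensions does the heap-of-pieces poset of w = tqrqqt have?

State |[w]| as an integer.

#0=t has no predecessor
#1=q has no predecessor
#2=r depends on [1:q]
#3=q depends on [2:r]
#4=q depends on [3:q]
#5=t depends on [0:t]
sources: [0:t, 1:q]
N(rest) = Σ N(rest − s) over sources s of rest; N(one piece) = 1:
  size 1 → [4]=1  [5]=1
  size 2 → [0,5]=1  [3,4]=1  [4,5]=2
  size 3 → [0,4,5]=3  [2,3,4]=1  [3,4,5]=3
  size 4 → [0,3,4,5]=6  [1,2,3,4]=1  [2,3,4,5]=4
  first=0(t) contributes 5
  first=1(q) contributes 10
|[w]| = 15

15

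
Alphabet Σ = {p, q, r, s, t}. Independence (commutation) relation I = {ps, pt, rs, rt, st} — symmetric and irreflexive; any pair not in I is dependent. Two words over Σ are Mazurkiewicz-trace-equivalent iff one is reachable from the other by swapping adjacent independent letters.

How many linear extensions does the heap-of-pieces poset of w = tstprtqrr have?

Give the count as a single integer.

piece 0:t — minimal
piece 1:s — minimal
piece 2:t rests on {0:t}
piece 3:p — minimal
piece 4:r rests on {3:p}
piece 5:t rests on {2:t}
piece 6:q rests on {1:s, 4:r, 5:t}
piece 7:r rests on {6:q}
piece 8:r rests on {7:r}
minimal pieces: {0:t, 1:s, 3:p}
ways to finish when only these pieces remain (= sum over removing one remaining piece with nothing left below it):
  1 left: {8}→1
  2 left: {7,8}→1
  3 left: {6,7,8}→1
  4 left: {1,6,7,8}→1  {4,6,7,8}→1  {5,6,7,8}→1
  5 left: {1,4,6,7,8}→2  {1,5,6,7,8}→2  {2,5,6,7,8}→1  {3,4,6,7,8}→1  {4,5,6,7,8}→2
  6 left: {0,2,5,6,7,8}→1  {1,2,5,6,7,8}→3  {1,3,4,6,7,8}→3  {1,4,5,6,7,8}→6  {2,4,5,6,7,8}→3  {3,4,5,6,7,8}→3
  7 left: {0,1,2,5,6,7,8}→4  {0,2,4,5,6,7,8}→4  {1,2,4,5,6,7,8}→12  {1,3,4,5,6,7,8}→12  {2,3,4,5,6,7,8}→6
  placing 0:t first → 30 extensions
  placing 1:s first → 10 extensions
  placing 3:p first → 20 extensions
total linear extensions = 60

60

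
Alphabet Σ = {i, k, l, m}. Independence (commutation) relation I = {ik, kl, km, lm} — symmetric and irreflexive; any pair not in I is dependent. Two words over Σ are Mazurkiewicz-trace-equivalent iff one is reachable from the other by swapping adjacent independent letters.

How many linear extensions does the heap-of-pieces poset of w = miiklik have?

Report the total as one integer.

#0=m has no predecessor
#1=i depends on [0:m]
#2=i depends on [1:i]
#3=k has no predecessor
#4=l depends on [2:i]
#5=i depends on [4:l]
#6=k depends on [3:k]
sources: [0:m, 3:k]
N(rest) = Σ N(rest − s) over sources s of rest; N(one piece) = 1:
  size 1 → [5]=1  [6]=1
  size 2 → [3,6]=1  [4,5]=1  [5,6]=2
  size 3 → [2,4,5]=1  [3,5,6]=3  [4,5,6]=3
  size 4 → [1,2,4,5]=1  [2,4,5,6]=4  [3,4,5,6]=6
  size 5 → [0,1,2,4,5]=1  [1,2,4,5,6]=5  [2,3,4,5,6]=10
  first=0(m) contributes 15
  first=3(k) contributes 6
|[w]| = 21

21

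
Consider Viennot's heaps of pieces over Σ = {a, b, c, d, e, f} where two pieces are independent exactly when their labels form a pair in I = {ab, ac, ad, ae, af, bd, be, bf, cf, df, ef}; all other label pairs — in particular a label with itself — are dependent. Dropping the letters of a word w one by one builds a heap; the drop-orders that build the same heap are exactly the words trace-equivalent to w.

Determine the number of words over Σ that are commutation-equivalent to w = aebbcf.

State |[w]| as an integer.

90

0(a) covers ∅
1(e) covers ∅
2(b) covers ∅
3(b) covers 2:b
4(c) covers 1:e, 3:b
5(f) covers ∅
floor of heap: 0:a, 1:e, 2:b, 5:f
completions by unplaced set U, small U first (add the entries for U minus each lowest piece of U):
  |U|=1: {0}:1  {4}:1  {5}:1
  |U|=2: {0,4}:2  {0,5}:2  {1,4}:1  {3,4}:1  {4,5}:2
  |U|=3: {0,1,4}:3  {0,3,4}:3  {0,4,5}:6  {1,3,4}:2  {1,4,5}:3  {2,3,4}:1  {3,4,5}:3
  |U|=4: {0,1,3,4}:8  {0,1,4,5}:12  {0,2,3,4}:4  {0,3,4,5}:12  {1,2,3,4}:3  {1,3,4,5}:8  {2,3,4,5}:4
  start at 0(a): 15
  start at 1(e): 20
  start at 2(b): 40
  start at 5(f): 15
sum over floor = 90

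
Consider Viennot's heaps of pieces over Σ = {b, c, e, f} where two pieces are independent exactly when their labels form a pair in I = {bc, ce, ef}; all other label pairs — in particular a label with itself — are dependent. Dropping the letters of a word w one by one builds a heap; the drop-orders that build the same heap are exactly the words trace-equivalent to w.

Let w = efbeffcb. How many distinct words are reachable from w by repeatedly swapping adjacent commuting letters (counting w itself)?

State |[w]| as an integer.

14

0(e) covers ∅
1(f) covers ∅
2(b) covers 0:e, 1:f
3(e) covers 2:b
4(f) covers 2:b
5(f) covers 4:f
6(c) covers 5:f
7(b) covers 3:e, 5:f
floor of heap: 0:e, 1:f
completions by unplaced set U, small U first (add the entries for U minus each lowest piece of U):
  |U|=1: {6}:1  {7}:1
  |U|=2: {3,7}:1  {6,7}:2
  |U|=3: {3,6,7}:3  {5,6,7}:2
  |U|=4: {3,5,6,7}:5  {4,5,6,7}:2
  |U|=5: {3,4,5,6,7}:7
  |U|=6: {2,3,4,5,6,7}:7
  start at 0(e): 7
  start at 1(f): 7
sum over floor = 14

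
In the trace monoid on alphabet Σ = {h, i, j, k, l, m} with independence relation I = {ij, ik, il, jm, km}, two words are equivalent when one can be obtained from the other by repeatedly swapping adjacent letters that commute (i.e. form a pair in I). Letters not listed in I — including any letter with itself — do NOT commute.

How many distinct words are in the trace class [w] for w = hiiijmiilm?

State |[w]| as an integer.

piece 0:h — minimal
piece 1:i rests on {0:h}
piece 2:i rests on {1:i}
piece 3:i rests on {2:i}
piece 4:j rests on {0:h}
piece 5:m rests on {3:i}
piece 6:i rests on {5:m}
piece 7:i rests on {6:i}
piece 8:l rests on {4:j, 5:m}
piece 9:m rests on {7:i, 8:l}
minimal pieces: {0:h}
ways to finish when only these pieces remain (= sum over removing one remaining piece with nothing left below it):
  1 left: {9}→1
  2 left: {7,9}→1  {8,9}→1
  3 left: {4,8,9}→1  {6,7,9}→1  {7,8,9}→2
  4 left: {4,7,8,9}→3  {6,7,8,9}→3
  5 left: {4,6,7,8,9}→6  {5,6,7,8,9}→3
  6 left: {3,5,6,7,8,9}→3  {4,5,6,7,8,9}→9
  7 left: {2,3,5,6,7,8,9}→3  {3,4,5,6,7,8,9}→12
  8 left: {1,2,3,5,6,7,8,9}→3  {2,3,4,5,6,7,8,9}→15
  placing 0:h first → 18 extensions

18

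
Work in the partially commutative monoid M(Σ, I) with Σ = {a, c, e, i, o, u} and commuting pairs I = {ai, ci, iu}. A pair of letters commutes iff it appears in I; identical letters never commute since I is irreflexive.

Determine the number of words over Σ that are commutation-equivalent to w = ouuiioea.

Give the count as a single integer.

6

#0=o has no predecessor
#1=u depends on [0:o]
#2=u depends on [1:u]
#3=i depends on [0:o]
#4=i depends on [3:i]
#5=o depends on [2:u, 4:i]
#6=e depends on [5:o]
#7=a depends on [6:e]
sources: [0:o]
N(rest) = Σ N(rest − s) over sources s of rest; N(one piece) = 1:
  size 1 → [7]=1
  size 2 → [6,7]=1
  size 3 → [5,6,7]=1
  size 4 → [2,5,6,7]=1  [4,5,6,7]=1
  size 5 → [1,2,5,6,7]=1  [2,4,5,6,7]=2  [3,4,5,6,7]=1
  size 6 → [1,2,4,5,6,7]=3  [2,3,4,5,6,7]=3
  first=0(o) contributes 6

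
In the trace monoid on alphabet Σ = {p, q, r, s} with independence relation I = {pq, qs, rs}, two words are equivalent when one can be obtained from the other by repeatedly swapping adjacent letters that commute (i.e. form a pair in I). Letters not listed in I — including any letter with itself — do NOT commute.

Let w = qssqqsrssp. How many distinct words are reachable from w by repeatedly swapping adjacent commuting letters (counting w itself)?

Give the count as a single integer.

126

0(q) covers ∅
1(s) covers ∅
2(s) covers 1:s
3(q) covers 0:q
4(q) covers 3:q
5(s) covers 2:s
6(r) covers 4:q
7(s) covers 5:s
8(s) covers 7:s
9(p) covers 6:r, 8:s
floor of heap: 0:q, 1:s
completions by unplaced set U, small U first (add the entries for U minus each lowest piece of U):
  |U|=1: {9}:1
  |U|=2: {6,9}:1  {8,9}:1
  |U|=3: {4,6,9}:1  {6,8,9}:2  {7,8,9}:1
  |U|=4: {3,4,6,9}:1  {4,6,8,9}:3  {5,7,8,9}:1  {6,7,8,9}:3
  |U|=5: {0,3,4,6,9}:1  {2,5,7,8,9}:1  {3,4,6,8,9}:4  {4,6,7,8,9}:6  {5,6,7,8,9}:4
  |U|=6: {0,3,4,6,8,9}:5  {1,2,5,7,8,9}:1  {2,5,6,7,8,9}:5  {3,4,6,7,8,9}:10  {4,5,6,7,8,9}:10
  |U|=7: {0,3,4,6,7,8,9}:15  {1,2,5,6,7,8,9}:6  {2,4,5,6,7,8,9}:15  {3,4,5,6,7,8,9}:20
  |U|=8: {0,3,4,5,6,7,8,9}:35  {1,2,4,5,6,7,8,9}:21  {2,3,4,5,6,7,8,9}:35
  start at 0(q): 56
  start at 1(s): 70
sum over floor = 126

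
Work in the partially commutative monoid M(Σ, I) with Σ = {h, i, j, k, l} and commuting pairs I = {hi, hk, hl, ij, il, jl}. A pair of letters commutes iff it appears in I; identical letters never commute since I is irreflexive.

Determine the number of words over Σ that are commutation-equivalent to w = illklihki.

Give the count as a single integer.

piece 0:i — minimal
piece 1:l — minimal
piece 2:l rests on {1:l}
piece 3:k rests on {0:i, 2:l}
piece 4:l rests on {3:k}
piece 5:i rests on {3:k}
piece 6:h — minimal
piece 7:k rests on {4:l, 5:i}
piece 8:i rests on {7:k}
minimal pieces: {0:i, 1:l, 6:h}
ways to finish when only these pieces remain (= sum over removing one remaining piece with nothing left below it):
  1 left: {6}→1  {8}→1
  2 left: {6,8}→2  {7,8}→1
  3 left: {4,7,8}→1  {5,7,8}→1  {6,7,8}→3
  4 left: {4,5,7,8}→2  {4,6,7,8}→4  {5,6,7,8}→4
  5 left: {3,4,5,7,8}→2  {4,5,6,7,8}→10
  6 left: {0,3,4,5,7,8}→2  {2,3,4,5,7,8}→2  {3,4,5,6,7,8}→12
  7 left: {0,2,3,4,5,7,8}→4  {0,3,4,5,6,7,8}→14  {1,2,3,4,5,7,8}→2  {2,3,4,5,6,7,8}→14
  placing 0:i first → 16 extensions
  placing 1:l first → 32 extensions
  placing 6:h first → 6 extensions
total linear extensions = 54

54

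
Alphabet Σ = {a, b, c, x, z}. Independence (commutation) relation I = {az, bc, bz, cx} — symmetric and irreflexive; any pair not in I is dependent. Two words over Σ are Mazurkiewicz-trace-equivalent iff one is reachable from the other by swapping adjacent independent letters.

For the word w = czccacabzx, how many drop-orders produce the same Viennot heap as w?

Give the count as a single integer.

3

#0=c has no predecessor
#1=z depends on [0:c]
#2=c depends on [1:z]
#3=c depends on [2:c]
#4=a depends on [3:c]
#5=c depends on [4:a]
#6=a depends on [5:c]
#7=b depends on [6:a]
#8=z depends on [5:c]
#9=x depends on [7:b, 8:z]
sources: [0:c]
N(rest) = Σ N(rest − s) over sources s of rest; N(one piece) = 1:
  size 1 → [9]=1
  size 2 → [7,9]=1  [8,9]=1
  size 3 → [6,7,9]=1  [7,8,9]=2
  size 4 → [6,7,8,9]=3
  size 5 → [5,6,7,8,9]=3
  size 6 → [4,5,6,7,8,9]=3
  size 7 → [3,4,5,6,7,8,9]=3
  size 8 → [2,3,4,5,6,7,8,9]=3
  first=0(c) contributes 3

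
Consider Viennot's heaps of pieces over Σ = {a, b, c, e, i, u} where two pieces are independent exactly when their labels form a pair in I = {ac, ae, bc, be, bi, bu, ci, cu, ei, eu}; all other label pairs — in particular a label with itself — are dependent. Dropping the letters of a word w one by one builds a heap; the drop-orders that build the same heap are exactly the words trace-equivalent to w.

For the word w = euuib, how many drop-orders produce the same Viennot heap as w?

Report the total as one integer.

20

piece 0:e — minimal
piece 1:u — minimal
piece 2:u rests on {1:u}
piece 3:i rests on {2:u}
piece 4:b — minimal
minimal pieces: {0:e, 1:u, 4:b}
ways to finish when only these pieces remain (= sum over removing one remaining piece with nothing left below it):
  1 left: {0}→1  {3}→1  {4}→1
  2 left: {0,3}→2  {0,4}→2  {2,3}→1  {3,4}→2
  3 left: {0,2,3}→3  {0,3,4}→6  {1,2,3}→1  {2,3,4}→3
  placing 0:e first → 4 extensions
  placing 1:u first → 12 extensions
  placing 4:b first → 4 extensions
total linear extensions = 20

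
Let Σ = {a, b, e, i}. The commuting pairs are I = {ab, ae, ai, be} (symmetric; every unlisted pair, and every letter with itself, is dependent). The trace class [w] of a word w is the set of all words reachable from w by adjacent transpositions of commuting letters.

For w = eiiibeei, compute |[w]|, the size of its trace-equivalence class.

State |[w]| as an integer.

0(e) covers ∅
1(i) covers 0:e
2(i) covers 1:i
3(i) covers 2:i
4(b) covers 3:i
5(e) covers 3:i
6(e) covers 5:e
7(i) covers 4:b, 6:e
floor of heap: 0:e
completions by unplaced set U, small U first (add the entries for U minus each lowest piece of U):
  |U|=1: {7}:1
  |U|=2: {4,7}:1  {6,7}:1
  |U|=3: {4,6,7}:2  {5,6,7}:1
  |U|=4: {4,5,6,7}:3
  |U|=5: {3,4,5,6,7}:3
  |U|=6: {2,3,4,5,6,7}:3
  start at 0(e): 3

3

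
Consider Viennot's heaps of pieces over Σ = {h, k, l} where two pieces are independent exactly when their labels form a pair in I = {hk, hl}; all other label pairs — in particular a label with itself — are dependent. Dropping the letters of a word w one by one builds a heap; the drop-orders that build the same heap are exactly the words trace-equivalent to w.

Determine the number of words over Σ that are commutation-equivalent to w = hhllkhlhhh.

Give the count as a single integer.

drop 0:h onto floor
drop 1:h onto {0:h}
drop 2:l onto floor
drop 3:l onto {2:l}
drop 4:k onto {3:l}
drop 5:h onto {1:h}
drop 6:l onto {4:k}
drop 7:h onto {5:h}
drop 8:h onto {7:h}
drop 9:h onto {8:h}
ground layer = {0:h, 2:l}
drop-orders for the pieces not yet dropped (sum over which currently-grounded one goes next):
  1 to go: {6} 1  {9} 1
  2 to go: {4,6} 1  {6,9} 2  {8,9} 1
  3 to go: {3,4,6} 1  {4,6,9} 3  {6,8,9} 3  {7,8,9} 1
  4 to go: {2,3,4,6} 1  {3,4,6,9} 4  {4,6,8,9} 6  {5,7,8,9} 1  {6,7,8,9} 4
  5 to go: {1,5,7,8,9} 1  {2,3,4,6,9} 5  {3,4,6,8,9} 10  {4,6,7,8,9} 10  {5,6,7,8,9} 5
  6 to go: {0,1,5,7,8,9} 1  {1,5,6,7,8,9} 6  {2,3,4,6,8,9} 15  {3,4,6,7,8,9} 20  {4,5,6,7,8,9} 15
  7 to go: {0,1,5,6,7,8,9} 7  {1,4,5,6,7,8,9} 21  {2,3,4,6,7,8,9} 35  {3,4,5,6,7,8,9} 35
  8 to go: {0,1,4,5,6,7,8,9} 28  {1,3,4,5,6,7,8,9} 56  {2,3,4,5,6,7,8,9} 70
  if 0:h drops first: 126 orders
  if 2:l drops first: 84 orders
heap linearizations: 210

210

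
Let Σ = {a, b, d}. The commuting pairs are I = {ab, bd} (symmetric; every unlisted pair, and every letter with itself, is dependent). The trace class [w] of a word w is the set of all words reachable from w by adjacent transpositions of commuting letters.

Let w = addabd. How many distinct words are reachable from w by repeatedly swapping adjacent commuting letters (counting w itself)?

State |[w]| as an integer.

6

piece 0:a — minimal
piece 1:d rests on {0:a}
piece 2:d rests on {1:d}
piece 3:a rests on {2:d}
piece 4:b — minimal
piece 5:d rests on {3:a}
minimal pieces: {0:a, 4:b}
ways to finish when only these pieces remain (= sum over removing one remaining piece with nothing left below it):
  1 left: {4}→1  {5}→1
  2 left: {3,5}→1  {4,5}→2
  3 left: {2,3,5}→1  {3,4,5}→3
  4 left: {1,2,3,5}→1  {2,3,4,5}→4
  placing 0:a first → 5 extensions
  placing 4:b first → 1 extensions
total linear extensions = 6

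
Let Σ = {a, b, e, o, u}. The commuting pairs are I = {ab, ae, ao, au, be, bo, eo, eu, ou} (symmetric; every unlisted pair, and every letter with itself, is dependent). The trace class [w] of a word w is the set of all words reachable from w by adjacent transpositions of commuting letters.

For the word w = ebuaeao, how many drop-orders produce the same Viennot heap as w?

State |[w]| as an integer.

630

#0=e has no predecessor
#1=b has no predecessor
#2=u depends on [1:b]
#3=a has no predecessor
#4=e depends on [0:e]
#5=a depends on [3:a]
#6=o has no predecessor
sources: [0:e, 1:b, 3:a, 6:o]
N(rest) = Σ N(rest − s) over sources s of rest; N(one piece) = 1:
  size 1 → [2]=1  [4]=1  [5]=1  [6]=1
  size 2 → [0,4]=1  [1,2]=1  [2,4]=2  [2,5]=2  [2,6]=2  [3,5]=1  [4,5]=2  [4,6]=2  [5,6]=2
  size 3 → [0,2,4]=3  [0,4,5]=3  [0,4,6]=3  [1,2,4]=3  [1,2,5]=3  [1,2,6]=3  [2,3,5]=3  [2,4,5]=6  [2,4,6]=6  [2,5,6]=6  [3,4,5]=3  [3,5,6]=3  [4,5,6]=6
  size 4 → [0,1,2,4]=6  [0,2,4,5]=12  [0,2,4,6]=12  [0,3,4,5]=6  [0,4,5,6]=12  [1,2,3,5]=6  [1,2,4,5]=12  [1,2,4,6]=12  [1,2,5,6]=12  [2,3,4,5]=12  [2,3,5,6]=12  [2,4,5,6]=24  [3,4,5,6]=12
  size 5 → [0,1,2,4,5]=30  [0,1,2,4,6]=30  [0,2,3,4,5]=30  [0,2,4,5,6]=60  [0,3,4,5,6]=30  [1,2,3,4,5]=30  [1,2,3,5,6]=30  [1,2,4,5,6]=60  [2,3,4,5,6]=60
  first=0(e) contributes 180
  first=1(b) contributes 180
  first=3(a) contributes 180
  first=6(o) contributes 90
|[w]| = 630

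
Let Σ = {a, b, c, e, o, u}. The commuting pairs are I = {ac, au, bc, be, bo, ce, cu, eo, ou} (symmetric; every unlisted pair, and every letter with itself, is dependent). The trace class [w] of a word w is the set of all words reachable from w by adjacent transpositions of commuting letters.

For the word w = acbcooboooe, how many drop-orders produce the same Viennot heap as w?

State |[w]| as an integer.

drop 0:a onto floor
drop 1:c onto floor
drop 2:b onto {0:a}
drop 3:c onto {1:c}
drop 4:o onto {0:a, 3:c}
drop 5:o onto {4:o}
drop 6:b onto {2:b}
drop 7:o onto {5:o}
drop 8:o onto {7:o}
drop 9:o onto {8:o}
drop 10:e onto {0:a}
ground layer = {0:a, 1:c}
drop-orders for the pieces not yet dropped (sum over which currently-grounded one goes next):
  1 to go: {6} 1  {9} 1  {10} 1
  2 to go: {2,6} 1  {6,9} 2  {6,10} 2  {8,9} 1  {9,10} 2
  3 to go: {2,6,9} 3  {2,6,10} 3  {6,8,9} 3  {6,9,10} 6  {7,8,9} 1  {8,9,10} 3
  4 to go: {2,6,8,9} 6  {2,6,9,10} 12  {5,7,8,9} 1  {6,7,8,9} 4  {6,8,9,10} 12  {7,8,9,10} 4
  5 to go: {2,6,7,8,9} 10  {2,6,8,9,10} 30  {4,5,7,8,9} 1  {5,6,7,8,9} 5  {5,7,8,9,10} 5  {6,7,8,9,10} 20
  6 to go: {2,5,6,7,8,9} 15  {2,6,7,8,9,10} 60  {3,4,5,7,8,9} 1  {4,5,6,7,8,9} 6  {4,5,7,8,9,10} 6  {5,6,7,8,9,10} 30
  7 to go: {1,3,4,5,7,8,9} 1  {2,4,5,6,7,8,9} 21  {2,5,6,7,8,9,10} 105  {3,4,5,6,7,8,9} 7  {3,4,5,7,8,9,10} 7  {4,5,6,7,8,9,10} 42
  8 to go: {1,3,4,5,6,7,8,9} 8  {1,3,4,5,7,8,9,10} 8  {2,3,4,5,6,7,8,9} 28  {2,4,5,6,7,8,9,10} 168  {3,4,5,6,7,8,9,10} 56
  9 to go: {0,2,4,5,6,7,8,9,10} 168  {1,2,3,4,5,6,7,8,9} 36  {1,3,4,5,6,7,8,9,10} 72  {2,3,4,5,6,7,8,9,10} 252
  if 0:a drops first: 360 orders
  if 1:c drops first: 420 orders
heap linearizations: 780

780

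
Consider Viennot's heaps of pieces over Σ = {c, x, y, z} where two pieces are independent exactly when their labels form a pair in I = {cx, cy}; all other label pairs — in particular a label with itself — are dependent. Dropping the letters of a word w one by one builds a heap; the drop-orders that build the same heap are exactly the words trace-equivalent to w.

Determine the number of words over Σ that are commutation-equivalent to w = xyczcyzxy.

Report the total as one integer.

#0=x has no predecessor
#1=y depends on [0:x]
#2=c has no predecessor
#3=z depends on [1:y, 2:c]
#4=c depends on [3:z]
#5=y depends on [3:z]
#6=z depends on [4:c, 5:y]
#7=x depends on [6:z]
#8=y depends on [7:x]
sources: [0:x, 2:c]
N(rest) = Σ N(rest − s) over sources s of rest; N(one piece) = 1:
  size 1 → [8]=1
  size 2 → [7,8]=1
  size 3 → [6,7,8]=1
  size 4 → [4,6,7,8]=1  [5,6,7,8]=1
  size 5 → [4,5,6,7,8]=2
  size 6 → [3,4,5,6,7,8]=2
  size 7 → [1,3,4,5,6,7,8]=2  [2,3,4,5,6,7,8]=2
  first=0(x) contributes 4
  first=2(c) contributes 2
|[w]| = 6

6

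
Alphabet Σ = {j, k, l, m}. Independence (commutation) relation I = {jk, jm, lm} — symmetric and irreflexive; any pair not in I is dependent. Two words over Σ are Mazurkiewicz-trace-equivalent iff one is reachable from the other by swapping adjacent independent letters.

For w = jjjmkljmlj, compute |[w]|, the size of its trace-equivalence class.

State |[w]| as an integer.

0(j) covers ∅
1(j) covers 0:j
2(j) covers 1:j
3(m) covers ∅
4(k) covers 3:m
5(l) covers 2:j, 4:k
6(j) covers 5:l
7(m) covers 4:k
8(l) covers 6:j
9(j) covers 8:l
floor of heap: 0:j, 3:m
completions by unplaced set U, small U first (add the entries for U minus each lowest piece of U):
  |U|=1: {7}:1  {9}:1
  |U|=2: {7,9}:2  {8,9}:1
  |U|=3: {6,8,9}:1  {7,8,9}:3
  |U|=4: {5,6,8,9}:1  {6,7,8,9}:4
  |U|=5: {2,5,6,8,9}:1  {5,6,7,8,9}:5
  |U|=6: {1,2,5,6,8,9}:1  {2,5,6,7,8,9}:6  {4,5,6,7,8,9}:5
  |U|=7: {0,1,2,5,6,8,9}:1  {1,2,5,6,7,8,9}:7  {2,4,5,6,7,8,9}:11  {3,4,5,6,7,8,9}:5
  |U|=8: {0,1,2,5,6,7,8,9}:8  {1,2,4,5,6,7,8,9}:18  {2,3,4,5,6,7,8,9}:16
  start at 0(j): 34
  start at 3(m): 26
sum over floor = 60

60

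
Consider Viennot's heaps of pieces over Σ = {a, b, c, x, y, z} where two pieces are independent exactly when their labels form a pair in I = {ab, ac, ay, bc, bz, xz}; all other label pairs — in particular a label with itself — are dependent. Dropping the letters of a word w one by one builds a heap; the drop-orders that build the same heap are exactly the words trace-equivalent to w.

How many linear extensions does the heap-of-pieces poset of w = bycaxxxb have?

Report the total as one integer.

4

#0=b has no predecessor
#1=y depends on [0:b]
#2=c depends on [1:y]
#3=a has no predecessor
#4=x depends on [2:c, 3:a]
#5=x depends on [4:x]
#6=x depends on [5:x]
#7=b depends on [6:x]
sources: [0:b, 3:a]
N(rest) = Σ N(rest − s) over sources s of rest; N(one piece) = 1:
  size 1 → [7]=1
  size 2 → [6,7]=1
  size 3 → [5,6,7]=1
  size 4 → [4,5,6,7]=1
  size 5 → [2,4,5,6,7]=1  [3,4,5,6,7]=1
  size 6 → [1,2,4,5,6,7]=1  [2,3,4,5,6,7]=2
  first=0(b) contributes 3
  first=3(a) contributes 1
|[w]| = 4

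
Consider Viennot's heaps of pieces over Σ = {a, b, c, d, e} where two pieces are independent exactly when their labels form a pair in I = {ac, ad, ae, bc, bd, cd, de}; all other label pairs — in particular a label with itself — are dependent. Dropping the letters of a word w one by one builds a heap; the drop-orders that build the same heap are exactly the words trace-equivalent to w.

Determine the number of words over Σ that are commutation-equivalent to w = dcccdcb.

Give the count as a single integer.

105

piece 0:d — minimal
piece 1:c — minimal
piece 2:c rests on {1:c}
piece 3:c rests on {2:c}
piece 4:d rests on {0:d}
piece 5:c rests on {3:c}
piece 6:b — minimal
minimal pieces: {0:d, 1:c, 6:b}
ways to finish when only these pieces remain (= sum over removing one remaining piece with nothing left below it):
  1 left: {4}→1  {5}→1  {6}→1
  2 left: {0,4}→1  {3,5}→1  {4,5}→2  {4,6}→2  {5,6}→2
  3 left: {0,4,5}→3  {0,4,6}→3  {2,3,5}→1  {3,4,5}→3  {3,5,6}→3  {4,5,6}→6
  4 left: {0,3,4,5}→6  {0,4,5,6}→12  {1,2,3,5}→1  {2,3,4,5}→4  {2,3,5,6}→4  {3,4,5,6}→12
  5 left: {0,2,3,4,5}→10  {0,3,4,5,6}→30  {1,2,3,4,5}→5  {1,2,3,5,6}→5  {2,3,4,5,6}→20
  placing 0:d first → 30 extensions
  placing 1:c first → 60 extensions
  placing 6:b first → 15 extensions
total linear extensions = 105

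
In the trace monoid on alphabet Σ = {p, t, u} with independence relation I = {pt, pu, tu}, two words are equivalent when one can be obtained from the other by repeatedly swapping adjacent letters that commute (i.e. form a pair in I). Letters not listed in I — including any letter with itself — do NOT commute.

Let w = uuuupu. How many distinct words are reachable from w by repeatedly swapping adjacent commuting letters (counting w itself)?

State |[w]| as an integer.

0(u) covers ∅
1(u) covers 0:u
2(u) covers 1:u
3(u) covers 2:u
4(p) covers ∅
5(u) covers 3:u
floor of heap: 0:u, 4:p
completions by unplaced set U, small U first (add the entries for U minus each lowest piece of U):
  |U|=1: {4}:1  {5}:1
  |U|=2: {3,5}:1  {4,5}:2
  |U|=3: {2,3,5}:1  {3,4,5}:3
  |U|=4: {1,2,3,5}:1  {2,3,4,5}:4
  start at 0(u): 5
  start at 4(p): 1
sum over floor = 6

6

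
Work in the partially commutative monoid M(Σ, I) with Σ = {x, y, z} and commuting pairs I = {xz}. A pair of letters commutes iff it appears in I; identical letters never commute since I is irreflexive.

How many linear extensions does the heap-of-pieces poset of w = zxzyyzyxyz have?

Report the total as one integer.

0(z) covers ∅
1(x) covers ∅
2(z) covers 0:z
3(y) covers 1:x, 2:z
4(y) covers 3:y
5(z) covers 4:y
6(y) covers 5:z
7(x) covers 6:y
8(y) covers 7:x
9(z) covers 8:y
floor of heap: 0:z, 1:x
completions by unplaced set U, small U first (add the entries for U minus each lowest piece of U):
  |U|=1: {9}:1
  |U|=2: {8,9}:1
  |U|=3: {7,8,9}:1
  |U|=4: {6,7,8,9}:1
  |U|=5: {5,6,7,8,9}:1
  |U|=6: {4,5,6,7,8,9}:1
  |U|=7: {3,4,5,6,7,8,9}:1
  |U|=8: {1,3,4,5,6,7,8,9}:1  {2,3,4,5,6,7,8,9}:1
  start at 0(z): 2
  start at 1(x): 1
sum over floor = 3

3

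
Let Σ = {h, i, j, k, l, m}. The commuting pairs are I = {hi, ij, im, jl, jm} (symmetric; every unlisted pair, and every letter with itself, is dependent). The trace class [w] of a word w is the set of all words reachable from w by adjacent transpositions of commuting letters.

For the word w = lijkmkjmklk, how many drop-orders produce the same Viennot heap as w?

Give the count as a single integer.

#0=l has no predecessor
#1=i depends on [0:l]
#2=j has no predecessor
#3=k depends on [1:i, 2:j]
#4=m depends on [3:k]
#5=k depends on [4:m]
#6=j depends on [5:k]
#7=m depends on [5:k]
#8=k depends on [6:j, 7:m]
#9=l depends on [8:k]
#10=k depends on [9:l]
sources: [0:l, 2:j]
N(rest) = Σ N(rest − s) over sources s of rest; N(one piece) = 1:
  size 1 → [10]=1
  size 2 → [9,10]=1
  size 3 → [8,9,10]=1
  size 4 → [6,8,9,10]=1  [7,8,9,10]=1
  size 5 → [6,7,8,9,10]=2
  size 6 → [5,6,7,8,9,10]=2
  size 7 → [4,5,6,7,8,9,10]=2
  size 8 → [3,4,5,6,7,8,9,10]=2
  size 9 → [1,3,4,5,6,7,8,9,10]=2  [2,3,4,5,6,7,8,9,10]=2
  first=0(l) contributes 4
  first=2(j) contributes 2
|[w]| = 6

6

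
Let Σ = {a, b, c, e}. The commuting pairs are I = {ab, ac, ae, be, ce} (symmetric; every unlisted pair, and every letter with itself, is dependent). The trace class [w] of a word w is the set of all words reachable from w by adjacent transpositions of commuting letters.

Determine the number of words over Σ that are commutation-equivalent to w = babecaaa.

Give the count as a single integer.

#0=b has no predecessor
#1=a has no predecessor
#2=b depends on [0:b]
#3=e has no predecessor
#4=c depends on [2:b]
#5=a depends on [1:a]
#6=a depends on [5:a]
#7=a depends on [6:a]
sources: [0:b, 1:a, 3:e]
N(rest) = Σ N(rest − s) over sources s of rest; N(one piece) = 1:
  size 1 → [3]=1  [4]=1  [7]=1
  size 2 → [2,4]=1  [3,4]=2  [3,7]=2  [4,7]=2  [6,7]=1
  size 3 → [0,2,4]=1  [2,3,4]=3  [2,4,7]=3  [3,4,7]=6  [3,6,7]=3  [4,6,7]=3  [5,6,7]=1
  size 4 → [0,2,3,4]=4  [0,2,4,7]=4  [1,5,6,7]=1  [2,3,4,7]=12  [2,4,6,7]=6  [3,4,6,7]=12  [3,5,6,7]=4  [4,5,6,7]=4
  size 5 → [0,2,3,4,7]=20  [0,2,4,6,7]=10  [1,3,5,6,7]=5  [1,4,5,6,7]=5  [2,3,4,6,7]=30  [2,4,5,6,7]=10  [3,4,5,6,7]=20
  size 6 → [0,2,3,4,6,7]=60  [0,2,4,5,6,7]=20  [1,2,4,5,6,7]=15  [1,3,4,5,6,7]=30  [2,3,4,5,6,7]=60
  first=0(b) contributes 105
  first=1(a) contributes 140
  first=3(e) contributes 35
|[w]| = 280

280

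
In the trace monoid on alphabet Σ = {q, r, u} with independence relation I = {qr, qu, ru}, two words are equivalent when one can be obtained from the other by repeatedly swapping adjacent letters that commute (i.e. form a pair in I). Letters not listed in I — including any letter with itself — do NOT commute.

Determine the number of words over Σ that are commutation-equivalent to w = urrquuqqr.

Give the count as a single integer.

1680

piece 0:u — minimal
piece 1:r — minimal
piece 2:r rests on {1:r}
piece 3:q — minimal
piece 4:u rests on {0:u}
piece 5:u rests on {4:u}
piece 6:q rests on {3:q}
piece 7:q rests on {6:q}
piece 8:r rests on {2:r}
minimal pieces: {0:u, 1:r, 3:q}
ways to finish when only these pieces remain (= sum over removing one remaining piece with nothing left below it):
  1 left: {5}→1  {7}→1  {8}→1
  2 left: {2,8}→1  {4,5}→1  {5,7}→2  {5,8}→2  {6,7}→1  {7,8}→2
  3 left: {0,4,5}→1  {1,2,8}→1  {2,5,8}→3  {2,7,8}→3  {3,6,7}→1  {4,5,7}→3  {4,5,8}→3  {5,6,7}→3  {5,7,8}→6  {6,7,8}→3
  4 left: {0,4,5,7}→4  {0,4,5,8}→4  {1,2,5,8}→4  {1,2,7,8}→4  {2,4,5,8}→6  {2,5,7,8}→12  {2,6,7,8}→6  {3,5,6,7}→4  {3,6,7,8}→4  {4,5,6,7}→6  {4,5,7,8}→12  {5,6,7,8}→12
  5 left: {0,2,4,5,8}→10  {0,4,5,6,7}→10  {0,4,5,7,8}→20  {1,2,4,5,8}→10  {1,2,5,7,8}→20  {1,2,6,7,8}→10  {2,3,6,7,8}→10  {2,4,5,7,8}→30  {2,5,6,7,8}→30  {3,4,5,6,7}→10  {3,5,6,7,8}→20  {4,5,6,7,8}→30
  6 left: {0,1,2,4,5,8}→20  {0,2,4,5,7,8}→60  {0,3,4,5,6,7}→20  {0,4,5,6,7,8}→60  {1,2,3,6,7,8}→20  {1,2,4,5,7,8}→60  {1,2,5,6,7,8}→60  {2,3,5,6,7,8}→60  {2,4,5,6,7,8}→90  {3,4,5,6,7,8}→60
  7 left: {0,1,2,4,5,7,8}→140  {0,2,4,5,6,7,8}→210  {0,3,4,5,6,7,8}→140  {1,2,3,5,6,7,8}→140  {1,2,4,5,6,7,8}→210  {2,3,4,5,6,7,8}→210
  placing 0:u first → 560 extensions
  placing 1:r first → 560 extensions
  placing 3:q first → 560 extensions
total linear extensions = 1680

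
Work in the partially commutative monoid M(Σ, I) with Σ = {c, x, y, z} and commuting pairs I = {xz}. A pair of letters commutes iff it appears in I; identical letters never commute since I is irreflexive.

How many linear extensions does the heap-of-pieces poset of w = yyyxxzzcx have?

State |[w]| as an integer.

piece 0:y — minimal
piece 1:y rests on {0:y}
piece 2:y rests on {1:y}
piece 3:x rests on {2:y}
piece 4:x rests on {3:x}
piece 5:z rests on {2:y}
piece 6:z rests on {5:z}
piece 7:c rests on {4:x, 6:z}
piece 8:x rests on {7:c}
minimal pieces: {0:y}
ways to finish when only these pieces remain (= sum over removing one remaining piece with nothing left below it):
  1 left: {8}→1
  2 left: {7,8}→1
  3 left: {4,7,8}→1  {6,7,8}→1
  4 left: {3,4,7,8}→1  {4,6,7,8}→2  {5,6,7,8}→1
  5 left: {3,4,6,7,8}→3  {4,5,6,7,8}→3
  6 left: {3,4,5,6,7,8}→6
  7 left: {2,3,4,5,6,7,8}→6
  placing 0:y first → 6 extensions

6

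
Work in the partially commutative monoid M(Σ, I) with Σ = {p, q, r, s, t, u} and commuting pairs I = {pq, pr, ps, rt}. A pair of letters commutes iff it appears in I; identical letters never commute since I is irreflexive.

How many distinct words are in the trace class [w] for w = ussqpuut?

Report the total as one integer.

4

drop 0:u onto floor
drop 1:s onto {0:u}
drop 2:s onto {1:s}
drop 3:q onto {2:s}
drop 4:p onto {0:u}
drop 5:u onto {3:q, 4:p}
drop 6:u onto {5:u}
drop 7:t onto {6:u}
ground layer = {0:u}
drop-orders for the pieces not yet dropped (sum over which currently-grounded one goes next):
  1 to go: {7} 1
  2 to go: {6,7} 1
  3 to go: {5,6,7} 1
  4 to go: {3,5,6,7} 1  {4,5,6,7} 1
  5 to go: {2,3,5,6,7} 1  {3,4,5,6,7} 2
  6 to go: {1,2,3,5,6,7} 1  {2,3,4,5,6,7} 3
  if 0:u drops first: 4 orders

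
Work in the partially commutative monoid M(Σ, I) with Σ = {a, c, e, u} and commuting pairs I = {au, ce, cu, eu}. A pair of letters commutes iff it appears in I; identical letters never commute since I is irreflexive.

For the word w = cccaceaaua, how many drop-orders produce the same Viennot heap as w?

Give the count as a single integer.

20

#0=c has no predecessor
#1=c depends on [0:c]
#2=c depends on [1:c]
#3=a depends on [2:c]
#4=c depends on [3:a]
#5=e depends on [3:a]
#6=a depends on [4:c, 5:e]
#7=a depends on [6:a]
#8=u has no predecessor
#9=a depends on [7:a]
sources: [0:c, 8:u]
N(rest) = Σ N(rest − s) over sources s of rest; N(one piece) = 1:
  size 1 → [8]=1  [9]=1
  size 2 → [7,9]=1  [8,9]=2
  size 3 → [6,7,9]=1  [7,8,9]=3
  size 4 → [4,6,7,9]=1  [5,6,7,9]=1  [6,7,8,9]=4
  size 5 → [4,5,6,7,9]=2  [4,6,7,8,9]=5  [5,6,7,8,9]=5
  size 6 → [3,4,5,6,7,9]=2  [4,5,6,7,8,9]=12
  size 7 → [2,3,4,5,6,7,9]=2  [3,4,5,6,7,8,9]=14
  size 8 → [1,2,3,4,5,6,7,9]=2  [2,3,4,5,6,7,8,9]=16
  first=0(c) contributes 18
  first=8(u) contributes 2
|[w]| = 20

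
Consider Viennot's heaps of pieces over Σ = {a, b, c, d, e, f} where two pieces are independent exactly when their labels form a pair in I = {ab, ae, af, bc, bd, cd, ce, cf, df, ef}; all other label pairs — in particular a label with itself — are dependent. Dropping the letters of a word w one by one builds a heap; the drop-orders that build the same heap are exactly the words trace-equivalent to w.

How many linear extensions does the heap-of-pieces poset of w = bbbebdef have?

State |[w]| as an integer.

5

drop 0:b onto floor
drop 1:b onto {0:b}
drop 2:b onto {1:b}
drop 3:e onto {2:b}
drop 4:b onto {3:e}
drop 5:d onto {3:e}
drop 6:e onto {4:b, 5:d}
drop 7:f onto {4:b}
ground layer = {0:b}
drop-orders for the pieces not yet dropped (sum over which currently-grounded one goes next):
  1 to go: {6} 1  {7} 1
  2 to go: {5,6} 1  {6,7} 2
  3 to go: {4,6,7} 2  {5,6,7} 3
  4 to go: {4,5,6,7} 5
  5 to go: {3,4,5,6,7} 5
  6 to go: {2,3,4,5,6,7} 5
  if 0:b drops first: 5 orders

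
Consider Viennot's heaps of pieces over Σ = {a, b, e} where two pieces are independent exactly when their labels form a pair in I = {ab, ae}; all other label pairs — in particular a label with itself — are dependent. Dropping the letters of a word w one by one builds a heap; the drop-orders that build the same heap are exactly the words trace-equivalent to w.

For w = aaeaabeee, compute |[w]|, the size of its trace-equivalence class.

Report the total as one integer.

drop 0:a onto floor
drop 1:a onto {0:a}
drop 2:e onto floor
drop 3:a onto {1:a}
drop 4:a onto {3:a}
drop 5:b onto {2:e}
drop 6:e onto {5:b}
drop 7:e onto {6:e}
drop 8:e onto {7:e}
ground layer = {0:a, 2:e}
drop-orders for the pieces not yet dropped (sum over which currently-grounded one goes next):
  1 to go: {4} 1  {8} 1
  2 to go: {3,4} 1  {4,8} 2  {7,8} 1
  3 to go: {1,3,4} 1  {3,4,8} 3  {4,7,8} 3  {6,7,8} 1
  4 to go: {0,1,3,4} 1  {1,3,4,8} 4  {3,4,7,8} 6  {4,6,7,8} 4  {5,6,7,8} 1
  5 to go: {0,1,3,4,8} 5  {1,3,4,7,8} 10  {2,5,6,7,8} 1  {3,4,6,7,8} 10  {4,5,6,7,8} 5
  6 to go: {0,1,3,4,7,8} 15  {1,3,4,6,7,8} 20  {2,4,5,6,7,8} 6  {3,4,5,6,7,8} 15
  7 to go: {0,1,3,4,6,7,8} 35  {1,3,4,5,6,7,8} 35  {2,3,4,5,6,7,8} 21
  if 0:a drops first: 56 orders
  if 2:e drops first: 70 orders
heap linearizations: 126

126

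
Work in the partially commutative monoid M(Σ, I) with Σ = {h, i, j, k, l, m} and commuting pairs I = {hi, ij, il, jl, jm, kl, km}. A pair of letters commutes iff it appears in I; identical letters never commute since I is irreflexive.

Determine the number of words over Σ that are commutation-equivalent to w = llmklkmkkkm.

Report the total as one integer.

462

drop 0:l onto floor
drop 1:l onto {0:l}
drop 2:m onto {1:l}
drop 3:k onto floor
drop 4:l onto {2:m}
drop 5:k onto {3:k}
drop 6:m onto {4:l}
drop 7:k onto {5:k}
drop 8:k onto {7:k}
drop 9:k onto {8:k}
drop 10:m onto {6:m}
ground layer = {0:l, 3:k}
drop-orders for the pieces not yet dropped (sum over which currently-grounded one goes next):
  1 to go: {9} 1  {10} 1
  2 to go: {6,10} 1  {8,9} 1  {9,10} 2
  3 to go: {4,6,10} 1  {6,9,10} 3  {7,8,9} 1  {8,9,10} 3
  4 to go: {2,4,6,10} 1  {4,6,9,10} 4  {5,7,8,9} 1  {6,8,9,10} 6  {7,8,9,10} 4
  5 to go: {1,2,4,6,10} 1  {2,4,6,9,10} 5  {3,5,7,8,9} 1  {4,6,8,9,10} 10  {5,7,8,9,10} 5  {6,7,8,9,10} 10
  6 to go: {0,1,2,4,6,10} 1  {1,2,4,6,9,10} 6  {2,4,6,8,9,10} 15  {3,5,7,8,9,10} 6  {4,6,7,8,9,10} 20  {5,6,7,8,9,10} 15
  7 to go: {0,1,2,4,6,9,10} 7  {1,2,4,6,8,9,10} 21  {2,4,6,7,8,9,10} 35  {3,5,6,7,8,9,10} 21  {4,5,6,7,8,9,10} 35
  8 to go: {0,1,2,4,6,8,9,10} 28  {1,2,4,6,7,8,9,10} 56  {2,4,5,6,7,8,9,10} 70  {3,4,5,6,7,8,9,10} 56
  9 to go: {0,1,2,4,6,7,8,9,10} 84  {1,2,4,5,6,7,8,9,10} 126  {2,3,4,5,6,7,8,9,10} 126
  if 0:l drops first: 252 orders
  if 3:k drops first: 210 orders
heap linearizations: 462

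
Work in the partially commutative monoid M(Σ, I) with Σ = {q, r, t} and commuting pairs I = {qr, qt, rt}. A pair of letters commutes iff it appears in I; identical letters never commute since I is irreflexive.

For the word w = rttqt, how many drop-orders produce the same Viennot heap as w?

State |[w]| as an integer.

drop 0:r onto floor
drop 1:t onto floor
drop 2:t onto {1:t}
drop 3:q onto floor
drop 4:t onto {2:t}
ground layer = {0:r, 1:t, 3:q}
drop-orders for the pieces not yet dropped (sum over which currently-grounded one goes next):
  1 to go: {0} 1  {3} 1  {4} 1
  2 to go: {0,3} 2  {0,4} 2  {2,4} 1  {3,4} 2
  3 to go: {0,2,4} 3  {0,3,4} 6  {1,2,4} 1  {2,3,4} 3
  if 0:r drops first: 4 orders
  if 1:t drops first: 12 orders
  if 3:q drops first: 4 orders
heap linearizations: 20

20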